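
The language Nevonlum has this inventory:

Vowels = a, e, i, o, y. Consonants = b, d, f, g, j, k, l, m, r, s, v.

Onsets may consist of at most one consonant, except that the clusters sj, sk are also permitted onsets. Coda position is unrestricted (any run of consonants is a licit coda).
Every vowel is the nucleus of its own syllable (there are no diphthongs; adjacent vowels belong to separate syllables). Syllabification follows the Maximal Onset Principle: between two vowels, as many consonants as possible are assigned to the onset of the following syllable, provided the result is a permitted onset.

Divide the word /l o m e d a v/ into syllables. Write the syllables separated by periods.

The vowels are o, e, a — 3 nuclei, so 3 syllables.
V1 /o/ – V2 /e/: just /m/ — single C goes to the following onset.
V2 /e/ – V3 /a/: just /d/ — single C goes to the following onset.

lo.me.dav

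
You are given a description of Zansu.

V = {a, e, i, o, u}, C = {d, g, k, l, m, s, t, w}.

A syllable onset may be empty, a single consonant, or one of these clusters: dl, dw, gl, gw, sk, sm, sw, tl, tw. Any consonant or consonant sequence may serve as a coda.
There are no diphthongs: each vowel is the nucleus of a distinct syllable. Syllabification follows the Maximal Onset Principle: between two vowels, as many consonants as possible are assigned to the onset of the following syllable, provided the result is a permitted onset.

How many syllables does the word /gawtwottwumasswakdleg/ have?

6

Vowels present: a, o, u, a, a, e; each is a nucleus, giving 6 syllables.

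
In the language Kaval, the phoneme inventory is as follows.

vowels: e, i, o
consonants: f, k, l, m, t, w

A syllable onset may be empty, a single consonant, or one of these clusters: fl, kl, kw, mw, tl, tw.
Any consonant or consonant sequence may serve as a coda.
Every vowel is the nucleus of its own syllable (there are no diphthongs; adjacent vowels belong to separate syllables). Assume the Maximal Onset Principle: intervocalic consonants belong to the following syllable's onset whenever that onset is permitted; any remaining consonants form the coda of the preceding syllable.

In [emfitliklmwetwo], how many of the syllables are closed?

2

Vowels present: e, i, i, e, o; each is a nucleus, giving 5 syllables.
V1 /e/ – V2 /i/: /mf/; trying suffixes from longest down, /f/ is the first permitted one, so coda /m/ | onset /f/.
V2 /i/ – V3 /i/: /tl/ is a licit onset in full, so it all attaches to the next syllable.
V3 /i/ – V4 /e/: /klmw/; trying suffixes from longest down, /mw/ is the first permitted one, so coda /kl/ | onset /mw/.
V4 /e/ – V5 /o/: cluster /tw/ — /tw/ is itself a permitted onset, so the whole cluster goes right; preceding coda = ∅.
Putting it together: em.fi.tlikl.mwe.two.
Classifying each syllable: /em/ (closed), /fi/ (open), /tlikl/ (closed), /mwe/ (open), /two/ (open).
Closed syllables: 2.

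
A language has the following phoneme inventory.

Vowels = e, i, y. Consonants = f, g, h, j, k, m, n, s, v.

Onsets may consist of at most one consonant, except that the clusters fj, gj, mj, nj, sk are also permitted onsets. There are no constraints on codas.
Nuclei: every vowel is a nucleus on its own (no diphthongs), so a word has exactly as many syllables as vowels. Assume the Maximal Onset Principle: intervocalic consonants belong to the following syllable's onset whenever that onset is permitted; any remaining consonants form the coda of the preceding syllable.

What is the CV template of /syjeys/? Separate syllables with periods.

CV.CV.VC

Vowels present: y, e, y; each is a nucleus, giving 3 syllables.
Between /y/ (V1) and /e/ (V2): /j/ → onset of the next syllable (single consonants are always licit onsets).
Between /e/ (V2) and /y/ (V3): no consonants, so the boundary falls immediately after /e/.
So the parse is sy.je.ys.
Mapping each syllable to C/V: /sy/ → CV, /je/ → CV, /ys/ → VC.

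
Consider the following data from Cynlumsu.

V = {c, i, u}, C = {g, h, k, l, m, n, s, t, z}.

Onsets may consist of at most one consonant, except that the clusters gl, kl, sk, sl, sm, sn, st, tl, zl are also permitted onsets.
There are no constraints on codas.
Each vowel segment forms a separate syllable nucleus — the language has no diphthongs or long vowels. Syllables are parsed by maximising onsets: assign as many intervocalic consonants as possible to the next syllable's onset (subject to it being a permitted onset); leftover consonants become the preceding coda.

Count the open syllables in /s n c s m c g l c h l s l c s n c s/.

3

Vowels present: c, c, c, c, c; each is a nucleus, giving 5 syllables.
/c…c/ gap (V1→V2): /sm/ is a licit onset in full, so it all attaches to the next syllable.
/c…c/ gap (V2→V3): /gl/ — entire cluster is a permitted onset → onset /gl/, coda ∅.
/c…c/ gap (V3→V4): /hlsl/; trying suffixes from longest down, /sl/ is the first permitted one, so coda /hl/ | onset /sl/.
/c…c/ gap (V4→V5): /sn/ — entire cluster is a permitted onset → onset /sn/, coda ∅.
Putting it together: snc.smc.glchl.slc.sncs.
Classifying each syllable: /snc/ (open), /smc/ (open), /glchl/ (closed), /slc/ (open), /sncs/ (closed).
Open syllables: 3.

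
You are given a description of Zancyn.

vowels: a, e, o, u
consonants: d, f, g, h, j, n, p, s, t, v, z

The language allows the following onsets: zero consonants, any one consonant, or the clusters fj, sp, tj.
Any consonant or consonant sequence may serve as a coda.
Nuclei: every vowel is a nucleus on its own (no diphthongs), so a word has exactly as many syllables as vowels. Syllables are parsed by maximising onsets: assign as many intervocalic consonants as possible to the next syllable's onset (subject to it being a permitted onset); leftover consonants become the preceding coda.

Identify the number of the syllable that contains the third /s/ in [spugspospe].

Nuclei (vowels): u, o, e → 3 syllables.
σ1/σ2 boundary: /gsp/ splits as /g/ + /sp/ (/sp/ is the longest suffix that is a licit onset).
σ2/σ3 boundary: cluster /sp/ — /sp/ is itself a permitted onset, so the whole cluster goes right; preceding coda = ∅.
So the parse is spug.spo.spe.
The third /s/ is in the onset of syllable 3 (/spe/).

3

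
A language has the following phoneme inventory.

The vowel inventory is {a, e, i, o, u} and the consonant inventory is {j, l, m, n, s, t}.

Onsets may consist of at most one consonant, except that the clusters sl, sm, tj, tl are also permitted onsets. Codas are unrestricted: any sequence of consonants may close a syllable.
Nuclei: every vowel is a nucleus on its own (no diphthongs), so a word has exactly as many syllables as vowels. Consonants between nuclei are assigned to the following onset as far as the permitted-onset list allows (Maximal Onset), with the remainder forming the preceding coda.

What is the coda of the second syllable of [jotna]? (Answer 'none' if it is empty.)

none

The vowels are o, a — 2 nuclei, so 2 syllables.
σ1/σ2 boundary: /tn/ splits as /t/ + /n/ (/n/ is the longest suffix that is a licit onset).
Syllabification: jot.na.
Syllable 2 is /na/: onset /n/, nucleus /a/, coda ∅.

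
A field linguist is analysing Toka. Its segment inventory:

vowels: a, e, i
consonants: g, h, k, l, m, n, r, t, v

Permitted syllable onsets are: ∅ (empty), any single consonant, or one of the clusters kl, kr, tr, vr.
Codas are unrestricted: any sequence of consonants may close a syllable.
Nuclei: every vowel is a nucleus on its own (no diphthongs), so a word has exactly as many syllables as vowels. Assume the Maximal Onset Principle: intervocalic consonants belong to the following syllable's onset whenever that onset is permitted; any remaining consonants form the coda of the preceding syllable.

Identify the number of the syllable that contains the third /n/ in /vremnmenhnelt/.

Vowels present: e, e, e; each is a nucleus, giving 3 syllables.
V1 /e/ – V2 /e/: /mnm/ splits as /mn/ + /m/ (/m/ is the longest suffix that is a licit onset).
V2 /e/ – V3 /e/: /nhn/; trying suffixes from longest down, /n/ is the first permitted one, so coda /nh/ | onset /n/.
Putting it together: vremn.menh.nelt.
The third /n/ is in the onset of syllable 3 (/nelt/).

3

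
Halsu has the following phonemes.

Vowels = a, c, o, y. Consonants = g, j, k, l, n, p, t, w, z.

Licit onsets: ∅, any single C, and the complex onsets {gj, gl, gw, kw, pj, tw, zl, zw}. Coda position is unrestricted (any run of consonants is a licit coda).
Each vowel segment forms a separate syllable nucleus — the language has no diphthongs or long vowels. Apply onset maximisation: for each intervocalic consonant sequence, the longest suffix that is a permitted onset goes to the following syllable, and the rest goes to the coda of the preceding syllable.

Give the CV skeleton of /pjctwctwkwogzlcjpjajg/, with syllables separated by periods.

Vowels present: c, c, o, c, a; each is a nucleus, giving 5 syllables.
/c…c/ gap (V1→V2): cluster /tw/ — /tw/ is itself a permitted onset, so the whole cluster goes right; preceding coda = ∅.
/c…o/ gap (V2→V3): /twkw/ splits as /tw/ + /kw/ (/kw/ is the longest suffix that is a licit onset).
/o…c/ gap (V3→V4): cluster /gzl/ — the longest permitted-onset suffix is /zl/; onset = /zl/, preceding coda = /g/.
/c…a/ gap (V4→V5): /jpj/ — longest licit onset from the right is /pj/, leaving /j/ as coda.
Result: pjc.twctw.kwog.zlcj.pjajg.
Mapping each syllable to C/V: /pjc/ → CCV, /twctw/ → CCVCC, /kwog/ → CCVC, /zlcj/ → CCVC, /pjajg/ → CCVCC.

CCV.CCVCC.CCVC.CCVC.CCVCC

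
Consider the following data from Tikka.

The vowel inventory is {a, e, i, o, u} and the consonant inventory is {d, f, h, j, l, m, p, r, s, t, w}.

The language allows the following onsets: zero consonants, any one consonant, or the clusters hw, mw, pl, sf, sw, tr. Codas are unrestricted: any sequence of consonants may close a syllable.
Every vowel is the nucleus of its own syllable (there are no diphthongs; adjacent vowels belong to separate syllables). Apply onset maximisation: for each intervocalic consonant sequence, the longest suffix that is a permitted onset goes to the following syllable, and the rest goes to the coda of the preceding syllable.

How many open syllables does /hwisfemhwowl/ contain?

The vowels are i, e, o — 3 nuclei, so 3 syllables.
Between /i/ (V1) and /e/ (V2): cluster /sf/ — /sf/ is itself a permitted onset, so the whole cluster goes right; preceding coda = ∅.
Between /e/ (V2) and /o/ (V3): /mhw/ splits as /m/ + /hw/ (/hw/ is the longest suffix that is a licit onset).
Result: hwi.sfem.hwowl.
Classifying each syllable: /hwi/ (open), /sfem/ (closed), /hwowl/ (closed).
Open syllables: 1.

1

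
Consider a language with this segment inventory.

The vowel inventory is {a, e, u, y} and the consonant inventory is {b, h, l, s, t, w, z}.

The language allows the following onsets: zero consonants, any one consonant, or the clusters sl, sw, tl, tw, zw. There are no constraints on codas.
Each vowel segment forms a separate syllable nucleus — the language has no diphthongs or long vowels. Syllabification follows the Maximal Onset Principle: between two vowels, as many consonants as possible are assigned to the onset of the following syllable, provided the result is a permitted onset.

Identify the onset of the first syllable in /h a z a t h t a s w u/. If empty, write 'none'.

Vowels present: a, a, a, u; each is a nucleus, giving 4 syllables.
Between /a/ (V1) and /a/ (V2): just /z/ — single C goes to the following onset.
Between /a/ (V2) and /a/ (V3): /tht/ splits as /th/ + /t/ (/t/ is the longest suffix that is a licit onset).
Between /a/ (V3) and /u/ (V4): /sw/ is a licit onset in full, so it all attaches to the next syllable.
Syllabification: ha.zath.ta.swu.
Syllable 1 is /ha/: onset /h/, nucleus /a/, coda ∅.

h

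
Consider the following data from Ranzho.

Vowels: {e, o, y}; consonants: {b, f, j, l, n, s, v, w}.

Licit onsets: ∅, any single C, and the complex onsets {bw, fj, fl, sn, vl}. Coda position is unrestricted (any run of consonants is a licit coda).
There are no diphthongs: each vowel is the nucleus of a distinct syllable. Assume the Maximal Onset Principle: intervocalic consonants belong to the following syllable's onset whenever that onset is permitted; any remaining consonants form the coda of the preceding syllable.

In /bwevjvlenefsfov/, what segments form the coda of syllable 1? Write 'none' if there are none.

Vowels present: e, e, e, o; each is a nucleus, giving 4 syllables.
σ1/σ2 boundary: /vjvl/; trying suffixes from longest down, /vl/ is the first permitted one, so coda /vj/ | onset /vl/.
σ2/σ3 boundary: /n/ is a single consonant, so it becomes the next onset.
σ3/σ4 boundary: /fsf/; trying suffixes from longest down, /f/ is the first permitted one, so coda /fs/ | onset /f/.
Result: bwevj.vle.nefs.fov.
Syllable 1 is /bwevj/: onset /bw/, nucleus /e/, coda /vj/.

vj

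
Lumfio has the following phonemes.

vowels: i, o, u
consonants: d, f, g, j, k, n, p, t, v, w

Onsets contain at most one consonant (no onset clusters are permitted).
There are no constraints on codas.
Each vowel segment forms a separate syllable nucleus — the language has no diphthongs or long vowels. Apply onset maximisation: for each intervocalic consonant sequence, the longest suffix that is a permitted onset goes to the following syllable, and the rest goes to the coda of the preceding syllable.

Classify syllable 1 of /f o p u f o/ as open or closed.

open

Vowels present: o, u, o; each is a nucleus, giving 3 syllables.
V1 /o/ – V2 /u/: /p/ is a single consonant, so it becomes the next onset.
V2 /u/ – V3 /o/: /f/ → onset of the next syllable (single consonants are always licit onsets).
Result: fo.pu.fo.
Syllable 1 is /fo/; it ends in its nucleus with no coda, so it is open.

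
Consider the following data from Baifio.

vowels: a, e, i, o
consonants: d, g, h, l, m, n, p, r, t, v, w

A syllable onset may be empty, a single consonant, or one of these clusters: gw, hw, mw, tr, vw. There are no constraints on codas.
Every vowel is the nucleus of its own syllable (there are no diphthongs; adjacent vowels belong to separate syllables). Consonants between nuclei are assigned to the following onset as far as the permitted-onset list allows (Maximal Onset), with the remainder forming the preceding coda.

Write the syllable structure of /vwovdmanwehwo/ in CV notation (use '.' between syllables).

CCVCC.CVC.CV.CCV

Vowels present: o, a, e, o; each is a nucleus, giving 4 syllables.
/o…a/ gap (V1→V2): /vdm/ — longest licit onset from the right is /m/, leaving /vd/ as coda.
/a…e/ gap (V2→V3): /nw/; trying suffixes from longest down, /w/ is the first permitted one, so coda /n/ | onset /w/.
/e…o/ gap (V3→V4): /hw/ — entire cluster is a permitted onset → onset /hw/, coda ∅.
Result: vwovd.man.we.hwo.
Mapping each syllable to C/V: /vwovd/ → CCVCC, /man/ → CVC, /we/ → CV, /hwo/ → CCV.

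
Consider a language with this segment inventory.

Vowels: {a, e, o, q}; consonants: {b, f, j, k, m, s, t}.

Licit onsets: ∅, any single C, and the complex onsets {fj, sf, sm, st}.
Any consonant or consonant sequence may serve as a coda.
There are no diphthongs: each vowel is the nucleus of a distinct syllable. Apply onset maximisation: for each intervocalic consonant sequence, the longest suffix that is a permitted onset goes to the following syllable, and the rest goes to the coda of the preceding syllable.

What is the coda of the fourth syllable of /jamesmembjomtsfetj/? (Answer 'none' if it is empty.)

mt

Nuclei (vowels): a, e, e, o, e → 5 syllables.
Between /a/ (V1) and /e/ (V2): /m/ → onset of the next syllable (single consonants are always licit onsets).
Between /e/ (V2) and /e/ (V3): cluster /sm/ — /sm/ is itself a permitted onset, so the whole cluster goes right; preceding coda = ∅.
Between /e/ (V3) and /o/ (V4): /mbj/ — longest licit onset from the right is /j/, leaving /mb/ as coda.
Between /o/ (V4) and /e/ (V5): /mtsf/ — longest licit onset from the right is /sf/, leaving /mt/ as coda.
Result: ja.me.smemb.jomt.sfetj.
Syllable 4 is /jomt/: onset /j/, nucleus /o/, coda /mt/.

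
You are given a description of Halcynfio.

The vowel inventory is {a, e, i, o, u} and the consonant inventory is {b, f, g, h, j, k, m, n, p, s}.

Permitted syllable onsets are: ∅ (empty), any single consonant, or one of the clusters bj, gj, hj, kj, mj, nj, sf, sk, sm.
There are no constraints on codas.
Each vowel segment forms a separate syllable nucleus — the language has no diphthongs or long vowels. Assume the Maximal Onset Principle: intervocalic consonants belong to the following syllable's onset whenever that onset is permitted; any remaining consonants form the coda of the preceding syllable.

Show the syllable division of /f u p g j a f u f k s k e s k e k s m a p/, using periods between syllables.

fup.gja.fufk.ske.skek.smap

The vowels are u, a, u, e, e, a — 6 nuclei, so 6 syllables.
V1 /u/ – V2 /a/: cluster /pgj/ — the longest permitted-onset suffix is /gj/; onset = /gj/, preceding coda = /p/.
V2 /a/ – V3 /u/: just /f/ — single C goes to the following onset.
V3 /u/ – V4 /e/: /fksk/ — longest licit onset from the right is /sk/, leaving /fk/ as coda.
V4 /e/ – V5 /e/: /sk/ is a licit onset in full, so it all attaches to the next syllable.
V5 /e/ – V6 /a/: /ksm/; trying suffixes from longest down, /sm/ is the first permitted one, so coda /k/ | onset /sm/.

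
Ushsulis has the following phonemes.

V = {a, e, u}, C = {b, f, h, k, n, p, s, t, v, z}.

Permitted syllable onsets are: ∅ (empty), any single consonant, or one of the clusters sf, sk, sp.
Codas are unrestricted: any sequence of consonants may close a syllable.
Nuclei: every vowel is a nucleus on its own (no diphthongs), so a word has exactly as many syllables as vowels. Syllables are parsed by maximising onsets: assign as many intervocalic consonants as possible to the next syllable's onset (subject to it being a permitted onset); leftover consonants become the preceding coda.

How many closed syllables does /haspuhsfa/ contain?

Nuclei (vowels): a, u, a → 3 syllables.
/a…u/ gap (V1→V2): cluster /sp/ — /sp/ is itself a permitted onset, so the whole cluster goes right; preceding coda = ∅.
/u…a/ gap (V2→V3): /hsf/ — longest licit onset from the right is /sf/, leaving /h/ as coda.
So the parse is ha.spuh.sfa.
Classifying each syllable: /ha/ (open), /spuh/ (closed), /sfa/ (open).
Closed syllables: 1.

1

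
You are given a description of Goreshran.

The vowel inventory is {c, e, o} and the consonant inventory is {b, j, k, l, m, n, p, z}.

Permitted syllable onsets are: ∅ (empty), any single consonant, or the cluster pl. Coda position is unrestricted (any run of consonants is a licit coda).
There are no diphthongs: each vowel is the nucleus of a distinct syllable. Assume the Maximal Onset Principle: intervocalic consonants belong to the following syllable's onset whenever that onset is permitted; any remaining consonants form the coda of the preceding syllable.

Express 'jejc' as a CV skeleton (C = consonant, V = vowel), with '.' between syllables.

Nuclei (vowels): e, c → 2 syllables.
σ1/σ2 boundary: /j/ → onset of the next syllable (single consonants are always licit onsets).
Syllabification: je.jc.
Mapping each syllable to C/V: /je/ → CV, /jc/ → CV.

CV.CV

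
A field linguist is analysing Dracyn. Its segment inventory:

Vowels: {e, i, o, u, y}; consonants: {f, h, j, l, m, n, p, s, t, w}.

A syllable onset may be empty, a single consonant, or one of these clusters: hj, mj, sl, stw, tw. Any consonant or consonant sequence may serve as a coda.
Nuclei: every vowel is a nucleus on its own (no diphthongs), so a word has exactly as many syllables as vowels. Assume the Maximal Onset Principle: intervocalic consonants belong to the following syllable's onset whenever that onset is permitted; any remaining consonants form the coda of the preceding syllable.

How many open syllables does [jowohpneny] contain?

The vowels are o, o, e, y — 4 nuclei, so 4 syllables.
V1 /o/ – V2 /o/: just /w/ — single C goes to the following onset.
V2 /o/ – V3 /e/: /hpn/; trying suffixes from longest down, /n/ is the first permitted one, so coda /hp/ | onset /n/.
V3 /e/ – V4 /y/: /n/ → onset of the next syllable (single consonants are always licit onsets).
Putting it together: jo.wohp.ne.ny.
Classifying each syllable: /jo/ (open), /wohp/ (closed), /ne/ (open), /ny/ (open).
Open syllables: 3.

3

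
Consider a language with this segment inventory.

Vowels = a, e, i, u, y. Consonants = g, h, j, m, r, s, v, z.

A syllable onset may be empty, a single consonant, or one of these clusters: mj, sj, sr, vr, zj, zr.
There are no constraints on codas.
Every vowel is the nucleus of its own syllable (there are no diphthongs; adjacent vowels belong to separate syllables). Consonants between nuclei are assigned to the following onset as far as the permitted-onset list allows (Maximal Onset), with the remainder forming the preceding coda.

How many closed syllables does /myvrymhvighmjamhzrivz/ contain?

4

Nuclei (vowels): y, y, i, a, i → 5 syllables.
/y…y/ gap (V1→V2): cluster /vr/ — /vr/ is itself a permitted onset, so the whole cluster goes right; preceding coda = ∅.
/y…i/ gap (V2→V3): /mhv/ splits as /mh/ + /v/ (/v/ is the longest suffix that is a licit onset).
/i…a/ gap (V3→V4): cluster /ghmj/ — the longest permitted-onset suffix is /mj/; onset = /mj/, preceding coda = /gh/.
/a…i/ gap (V4→V5): /mhzr/ — longest licit onset from the right is /zr/, leaving /mh/ as coda.
So the parse is my.vrymh.vigh.mjamh.zrivz.
Classifying each syllable: /my/ (open), /vrymh/ (closed), /vigh/ (closed), /mjamh/ (closed), /zrivz/ (closed).
Closed syllables: 4.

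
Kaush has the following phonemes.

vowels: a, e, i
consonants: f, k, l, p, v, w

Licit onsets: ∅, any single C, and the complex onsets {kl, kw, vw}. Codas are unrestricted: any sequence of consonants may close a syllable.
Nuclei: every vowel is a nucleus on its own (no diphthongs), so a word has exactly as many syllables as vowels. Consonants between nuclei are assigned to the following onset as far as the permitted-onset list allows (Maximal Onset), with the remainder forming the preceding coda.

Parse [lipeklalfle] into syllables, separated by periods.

li.pe.klalf.le

Vowels present: i, e, a, e; each is a nucleus, giving 4 syllables.
/i…e/ gap (V1→V2): /p/ → onset of the next syllable (single consonants are always licit onsets).
/e…a/ gap (V2→V3): /kl/ — entire cluster is a permitted onset → onset /kl/, coda ∅.
/a…e/ gap (V3→V4): /lfl/ splits as /lf/ + /l/ (/l/ is the longest suffix that is a licit onset).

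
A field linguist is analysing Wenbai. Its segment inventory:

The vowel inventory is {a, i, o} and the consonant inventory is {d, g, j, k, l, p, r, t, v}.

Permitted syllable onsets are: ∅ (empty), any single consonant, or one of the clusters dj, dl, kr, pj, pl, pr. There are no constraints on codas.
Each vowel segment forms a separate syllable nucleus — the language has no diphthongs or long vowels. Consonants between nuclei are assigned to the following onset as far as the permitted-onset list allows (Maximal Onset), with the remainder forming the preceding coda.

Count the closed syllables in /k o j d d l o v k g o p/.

Vowels present: o, o, o; each is a nucleus, giving 3 syllables.
V1 /o/ – V2 /o/: /jddl/; trying suffixes from longest down, /dl/ is the first permitted one, so coda /jd/ | onset /dl/.
V2 /o/ – V3 /o/: /vkg/; trying suffixes from longest down, /g/ is the first permitted one, so coda /vk/ | onset /g/.
Result: kojd.dlovk.gop.
Classifying each syllable: /kojd/ (closed), /dlovk/ (closed), /gop/ (closed).
Closed syllables: 3.

3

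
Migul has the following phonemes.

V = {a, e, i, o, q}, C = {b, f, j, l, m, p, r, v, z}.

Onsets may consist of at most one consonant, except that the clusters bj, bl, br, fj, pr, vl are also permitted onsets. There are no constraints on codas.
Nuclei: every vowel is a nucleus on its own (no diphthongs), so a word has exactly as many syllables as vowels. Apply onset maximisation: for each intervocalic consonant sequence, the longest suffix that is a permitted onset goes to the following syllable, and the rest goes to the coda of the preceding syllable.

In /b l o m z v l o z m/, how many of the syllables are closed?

2

The vowels are o, o — 2 nuclei, so 2 syllables.
V1 /o/ – V2 /o/: /mzvl/ — longest licit onset from the right is /vl/, leaving /mz/ as coda.
Syllabification: blomz.vlozm.
Classifying each syllable: /blomz/ (closed), /vlozm/ (closed).
Closed syllables: 2.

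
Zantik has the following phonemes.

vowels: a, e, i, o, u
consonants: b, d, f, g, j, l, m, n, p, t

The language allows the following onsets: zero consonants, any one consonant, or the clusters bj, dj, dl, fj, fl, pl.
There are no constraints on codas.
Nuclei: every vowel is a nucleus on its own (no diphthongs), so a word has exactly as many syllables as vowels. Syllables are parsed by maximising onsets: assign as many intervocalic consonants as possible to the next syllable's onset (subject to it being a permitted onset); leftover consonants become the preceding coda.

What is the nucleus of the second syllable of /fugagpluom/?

a

Vowels present: u, a, u, o; each is a nucleus, giving 4 syllables.
The second nucleus (vowel 2 from the left) is /a/.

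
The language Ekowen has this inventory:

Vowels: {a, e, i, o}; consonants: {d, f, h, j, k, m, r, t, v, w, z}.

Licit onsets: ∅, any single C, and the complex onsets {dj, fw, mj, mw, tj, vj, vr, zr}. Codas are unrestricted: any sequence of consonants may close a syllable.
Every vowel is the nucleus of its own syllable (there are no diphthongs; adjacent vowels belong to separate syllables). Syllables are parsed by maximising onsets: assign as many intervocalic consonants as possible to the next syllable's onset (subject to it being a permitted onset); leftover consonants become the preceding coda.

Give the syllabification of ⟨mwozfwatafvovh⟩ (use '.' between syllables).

Nuclei (vowels): o, a, a, o → 4 syllables.
/o…a/ gap (V1→V2): cluster /zfw/ — the longest permitted-onset suffix is /fw/; onset = /fw/, preceding coda = /z/.
/a…a/ gap (V2→V3): /t/ → onset of the next syllable (single consonants are always licit onsets).
/a…o/ gap (V3→V4): /fv/; trying suffixes from longest down, /v/ is the first permitted one, so coda /f/ | onset /v/.

mwoz.fwa.taf.vovh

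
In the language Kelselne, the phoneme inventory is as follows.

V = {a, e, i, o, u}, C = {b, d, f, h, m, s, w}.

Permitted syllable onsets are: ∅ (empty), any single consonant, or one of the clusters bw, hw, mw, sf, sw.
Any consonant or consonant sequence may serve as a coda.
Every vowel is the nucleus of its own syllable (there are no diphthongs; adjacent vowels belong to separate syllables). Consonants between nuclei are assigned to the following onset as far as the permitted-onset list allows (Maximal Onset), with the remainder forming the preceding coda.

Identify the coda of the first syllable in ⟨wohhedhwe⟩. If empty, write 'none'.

Nuclei (vowels): o, e, e → 3 syllables.
σ1/σ2 boundary: /hh/ splits as /h/ + /h/ (/h/ is the longest suffix that is a licit onset).
σ2/σ3 boundary: /dhw/; trying suffixes from longest down, /hw/ is the first permitted one, so coda /d/ | onset /hw/.
Syllabification: woh.hed.hwe.
Syllable 1 is /woh/: onset /w/, nucleus /o/, coda /h/.

h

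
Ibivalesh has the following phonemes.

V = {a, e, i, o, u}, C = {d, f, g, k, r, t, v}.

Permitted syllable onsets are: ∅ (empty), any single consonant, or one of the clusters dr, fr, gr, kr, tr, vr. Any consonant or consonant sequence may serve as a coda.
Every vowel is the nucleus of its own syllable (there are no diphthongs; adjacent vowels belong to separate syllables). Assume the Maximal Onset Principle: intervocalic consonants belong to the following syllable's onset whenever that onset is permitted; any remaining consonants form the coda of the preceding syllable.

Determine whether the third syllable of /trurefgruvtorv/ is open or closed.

closed

Vowels present: u, e, u, o; each is a nucleus, giving 4 syllables.
/u…e/ gap (V1→V2): /r/ → onset of the next syllable (single consonants are always licit onsets).
/e…u/ gap (V2→V3): /fgr/ — longest licit onset from the right is /gr/, leaving /f/ as coda.
/u…o/ gap (V3→V4): /vt/; trying suffixes from longest down, /t/ is the first permitted one, so coda /v/ | onset /t/.
Putting it together: tru.ref.gruv.torv.
Syllable 3 is /gruv/ with coda /v/, so it is closed.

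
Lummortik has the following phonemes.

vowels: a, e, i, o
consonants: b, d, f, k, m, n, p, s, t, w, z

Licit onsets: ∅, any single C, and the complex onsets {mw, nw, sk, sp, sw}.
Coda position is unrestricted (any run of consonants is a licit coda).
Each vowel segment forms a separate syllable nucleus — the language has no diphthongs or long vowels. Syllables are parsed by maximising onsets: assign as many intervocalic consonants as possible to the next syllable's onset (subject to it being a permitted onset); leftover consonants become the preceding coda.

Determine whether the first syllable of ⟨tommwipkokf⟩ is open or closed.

The vowels are o, i, o — 3 nuclei, so 3 syllables.
Between /o/ (V1) and /i/ (V2): /mmw/; trying suffixes from longest down, /mw/ is the first permitted one, so coda /m/ | onset /mw/.
Between /i/ (V2) and /o/ (V3): /pk/ splits as /p/ + /k/ (/k/ is the longest suffix that is a licit onset).
Result: tom.mwip.kokf.
Syllable 1 is /tom/ with coda /m/, so it is closed.

closed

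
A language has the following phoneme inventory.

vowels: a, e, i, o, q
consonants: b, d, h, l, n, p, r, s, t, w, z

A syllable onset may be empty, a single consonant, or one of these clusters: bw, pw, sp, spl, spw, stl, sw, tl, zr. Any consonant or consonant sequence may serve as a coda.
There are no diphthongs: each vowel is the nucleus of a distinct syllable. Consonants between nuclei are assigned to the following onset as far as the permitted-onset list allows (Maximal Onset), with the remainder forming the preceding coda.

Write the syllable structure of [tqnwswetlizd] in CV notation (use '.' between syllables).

CVCC.CCV.CCVCC

Nuclei (vowels): q, e, i → 3 syllables.
V1 /q/ – V2 /e/: cluster /nwsw/ — the longest permitted-onset suffix is /sw/; onset = /sw/, preceding coda = /nw/.
V2 /e/ – V3 /i/: cluster /tl/ — /tl/ is itself a permitted onset, so the whole cluster goes right; preceding coda = ∅.
So the parse is tqnw.swe.tlizd.
Mapping each syllable to C/V: /tqnw/ → CVCC, /swe/ → CCV, /tlizd/ → CCVCC.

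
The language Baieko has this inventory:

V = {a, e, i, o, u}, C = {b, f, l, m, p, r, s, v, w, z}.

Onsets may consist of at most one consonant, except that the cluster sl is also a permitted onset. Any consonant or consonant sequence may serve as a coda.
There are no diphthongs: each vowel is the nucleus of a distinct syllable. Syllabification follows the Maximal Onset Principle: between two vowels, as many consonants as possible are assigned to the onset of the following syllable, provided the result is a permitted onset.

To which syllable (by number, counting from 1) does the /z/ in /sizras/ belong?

The vowels are i, a — 2 nuclei, so 2 syllables.
/i…a/ gap (V1→V2): /zr/ splits as /z/ + /r/ (/r/ is the longest suffix that is a licit onset).
Syllabification: siz.ras.
The /z/ is in the coda of syllable 1 (/siz/).

1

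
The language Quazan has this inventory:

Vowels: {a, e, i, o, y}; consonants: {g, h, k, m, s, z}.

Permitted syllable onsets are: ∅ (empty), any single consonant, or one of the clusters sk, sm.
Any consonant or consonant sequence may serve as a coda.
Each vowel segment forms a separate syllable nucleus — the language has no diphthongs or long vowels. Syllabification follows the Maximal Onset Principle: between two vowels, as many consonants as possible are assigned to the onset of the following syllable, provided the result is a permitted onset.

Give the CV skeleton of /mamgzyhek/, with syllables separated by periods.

The vowels are a, y, e — 3 nuclei, so 3 syllables.
V1 /a/ – V2 /y/: /mgz/; trying suffixes from longest down, /z/ is the first permitted one, so coda /mg/ | onset /z/.
V2 /y/ – V3 /e/: /h/ → onset of the next syllable (single consonants are always licit onsets).
Syllabification: mamg.zy.hek.
Mapping each syllable to C/V: /mamg/ → CVCC, /zy/ → CV, /hek/ → CVC.

CVCC.CV.CVC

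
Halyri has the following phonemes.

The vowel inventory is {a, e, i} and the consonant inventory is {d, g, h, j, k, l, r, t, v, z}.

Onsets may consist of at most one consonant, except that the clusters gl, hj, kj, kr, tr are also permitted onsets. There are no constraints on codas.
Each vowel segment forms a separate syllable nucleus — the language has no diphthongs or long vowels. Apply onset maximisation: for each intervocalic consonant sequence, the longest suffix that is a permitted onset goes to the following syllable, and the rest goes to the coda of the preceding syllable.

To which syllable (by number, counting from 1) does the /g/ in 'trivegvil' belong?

Nuclei (vowels): i, e, i → 3 syllables.
σ1/σ2 boundary: /v/ → onset of the next syllable (single consonants are always licit onsets).
σ2/σ3 boundary: cluster /gv/ — the longest permitted-onset suffix is /v/; onset = /v/, preceding coda = /g/.
So the parse is tri.veg.vil.
The /g/ is in the coda of syllable 2 (/veg/).

2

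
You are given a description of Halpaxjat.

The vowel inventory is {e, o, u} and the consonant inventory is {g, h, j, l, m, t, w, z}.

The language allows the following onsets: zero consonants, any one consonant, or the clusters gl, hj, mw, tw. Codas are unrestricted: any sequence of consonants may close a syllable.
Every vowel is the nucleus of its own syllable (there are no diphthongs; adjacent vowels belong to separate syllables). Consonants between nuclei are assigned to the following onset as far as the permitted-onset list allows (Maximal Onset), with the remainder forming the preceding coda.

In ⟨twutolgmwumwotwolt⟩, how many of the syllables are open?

Nuclei (vowels): u, o, u, o, o → 5 syllables.
σ1/σ2 boundary: just /t/ — single C goes to the following onset.
σ2/σ3 boundary: /lgmw/; trying suffixes from longest down, /mw/ is the first permitted one, so coda /lg/ | onset /mw/.
σ3/σ4 boundary: /mw/ — entire cluster is a permitted onset → onset /mw/, coda ∅.
σ4/σ5 boundary: /tw/ — entire cluster is a permitted onset → onset /tw/, coda ∅.
So the parse is twu.tolg.mwu.mwo.twolt.
Classifying each syllable: /twu/ (open), /tolg/ (closed), /mwu/ (open), /mwo/ (open), /twolt/ (closed).
Open syllables: 3.

3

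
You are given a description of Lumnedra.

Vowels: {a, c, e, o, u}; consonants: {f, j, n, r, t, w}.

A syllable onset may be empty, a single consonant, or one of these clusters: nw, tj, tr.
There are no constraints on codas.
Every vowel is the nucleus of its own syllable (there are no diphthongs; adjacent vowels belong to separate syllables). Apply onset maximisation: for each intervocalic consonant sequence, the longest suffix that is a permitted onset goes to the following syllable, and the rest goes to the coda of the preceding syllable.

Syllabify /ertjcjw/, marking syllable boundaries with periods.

er.tjcjw

Vowels present: e, c; each is a nucleus, giving 2 syllables.
/e…c/ gap (V1→V2): /rtj/ — longest licit onset from the right is /tj/, leaving /r/ as coda.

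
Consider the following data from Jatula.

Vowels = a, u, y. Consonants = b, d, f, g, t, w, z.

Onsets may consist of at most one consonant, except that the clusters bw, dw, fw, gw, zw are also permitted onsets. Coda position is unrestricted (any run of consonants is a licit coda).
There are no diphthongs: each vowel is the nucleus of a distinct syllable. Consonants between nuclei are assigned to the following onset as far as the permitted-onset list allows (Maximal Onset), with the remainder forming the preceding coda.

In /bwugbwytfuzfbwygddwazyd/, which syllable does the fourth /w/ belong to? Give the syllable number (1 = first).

5

Nuclei (vowels): u, y, u, y, a, y → 6 syllables.
V1 /u/ – V2 /y/: /gbw/ — longest licit onset from the right is /bw/, leaving /g/ as coda.
V2 /y/ – V3 /u/: /tf/ — longest licit onset from the right is /f/, leaving /t/ as coda.
V3 /u/ – V4 /y/: cluster /zfbw/ — the longest permitted-onset suffix is /bw/; onset = /bw/, preceding coda = /zf/.
V4 /y/ – V5 /a/: /gddw/ — longest licit onset from the right is /dw/, leaving /gd/ as coda.
V5 /a/ – V6 /y/: /z/ → onset of the next syllable (single consonants are always licit onsets).
Syllabification: bwug.bwyt.fuzf.bwygd.dwa.zyd.
The fourth /w/ is in the onset of syllable 5 (/dwa/).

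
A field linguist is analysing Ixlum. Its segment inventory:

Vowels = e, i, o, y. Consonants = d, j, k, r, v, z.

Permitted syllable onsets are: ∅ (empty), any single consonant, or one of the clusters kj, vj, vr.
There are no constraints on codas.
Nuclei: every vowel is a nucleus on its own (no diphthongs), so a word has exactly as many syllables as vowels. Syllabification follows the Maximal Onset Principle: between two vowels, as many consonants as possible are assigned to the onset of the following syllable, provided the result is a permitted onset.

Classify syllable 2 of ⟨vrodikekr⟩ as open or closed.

Vowels present: o, i, e; each is a nucleus, giving 3 syllables.
σ1/σ2 boundary: /d/ is a single consonant, so it becomes the next onset.
σ2/σ3 boundary: /k/ is a single consonant, so it becomes the next onset.
Result: vro.di.kekr.
Syllable 2 is /di/; it ends in its nucleus with no coda, so it is open.

open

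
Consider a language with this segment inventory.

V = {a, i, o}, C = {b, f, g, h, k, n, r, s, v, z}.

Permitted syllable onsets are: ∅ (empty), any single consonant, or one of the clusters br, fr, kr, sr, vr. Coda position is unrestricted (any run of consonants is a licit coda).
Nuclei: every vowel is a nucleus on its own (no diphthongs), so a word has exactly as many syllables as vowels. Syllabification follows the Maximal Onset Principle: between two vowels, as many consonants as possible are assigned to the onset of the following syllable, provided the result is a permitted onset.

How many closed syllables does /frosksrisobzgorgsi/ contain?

3

Nuclei (vowels): o, i, o, o, i → 5 syllables.
/o…i/ gap (V1→V2): /sksr/ — longest licit onset from the right is /sr/, leaving /sk/ as coda.
/i…o/ gap (V2→V3): /s/ → onset of the next syllable (single consonants are always licit onsets).
/o…o/ gap (V3→V4): cluster /bzg/ — the longest permitted-onset suffix is /g/; onset = /g/, preceding coda = /bz/.
/o…i/ gap (V4→V5): cluster /rgs/ — the longest permitted-onset suffix is /s/; onset = /s/, preceding coda = /rg/.
Result: frosk.sri.sobz.gorg.si.
Classifying each syllable: /frosk/ (closed), /sri/ (open), /sobz/ (closed), /gorg/ (closed), /si/ (open).
Closed syllables: 3.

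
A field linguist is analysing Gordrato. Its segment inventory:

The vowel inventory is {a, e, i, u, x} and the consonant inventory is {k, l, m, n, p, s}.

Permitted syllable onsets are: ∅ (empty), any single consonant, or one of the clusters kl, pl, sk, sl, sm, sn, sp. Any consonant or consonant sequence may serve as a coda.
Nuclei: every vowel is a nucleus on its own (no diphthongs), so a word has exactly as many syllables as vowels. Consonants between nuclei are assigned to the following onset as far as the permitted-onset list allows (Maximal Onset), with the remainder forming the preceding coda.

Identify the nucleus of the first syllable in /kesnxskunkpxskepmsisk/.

e

Vowels present: e, x, u, x, e, i; each is a nucleus, giving 6 syllables.
The first nucleus (vowel 1 from the left) is /e/.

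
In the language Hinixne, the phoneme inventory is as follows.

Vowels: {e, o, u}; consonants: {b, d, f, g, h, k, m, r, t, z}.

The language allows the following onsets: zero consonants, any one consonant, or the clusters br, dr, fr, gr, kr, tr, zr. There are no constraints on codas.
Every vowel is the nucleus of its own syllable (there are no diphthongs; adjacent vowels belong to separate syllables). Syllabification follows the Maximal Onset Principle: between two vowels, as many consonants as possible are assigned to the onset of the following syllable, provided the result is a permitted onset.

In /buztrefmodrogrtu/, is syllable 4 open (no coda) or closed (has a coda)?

Nuclei (vowels): u, e, o, o, u → 5 syllables.
V1 /u/ – V2 /e/: /ztr/ — longest licit onset from the right is /tr/, leaving /z/ as coda.
V2 /e/ – V3 /o/: cluster /fm/ — the longest permitted-onset suffix is /m/; onset = /m/, preceding coda = /f/.
V3 /o/ – V4 /o/: cluster /dr/ — /dr/ is itself a permitted onset, so the whole cluster goes right; preceding coda = ∅.
V4 /o/ – V5 /u/: /grt/ splits as /gr/ + /t/ (/t/ is the longest suffix that is a licit onset).
Syllabification: buz.tref.mo.drogr.tu.
Syllable 4 is /drogr/ with coda /gr/, so it is closed.

closed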